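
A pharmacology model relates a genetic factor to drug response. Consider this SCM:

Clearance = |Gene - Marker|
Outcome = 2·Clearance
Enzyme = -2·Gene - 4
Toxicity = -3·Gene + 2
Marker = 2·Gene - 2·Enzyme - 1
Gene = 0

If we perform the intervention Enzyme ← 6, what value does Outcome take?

26

Under do(Enzyme=6), the mechanism Enzyme = -2·Gene - 4 is discarded; Enzyme is fixed at 6.
Marker = 2·Gene - 2·Enzyme - 1  [with Gene=0, Enzyme=6]  = -13
Clearance = |Gene - Marker|  [with Gene=0, Marker=-13]  = 13
Outcome = 2·Clearance  [with Clearance=13]  = 26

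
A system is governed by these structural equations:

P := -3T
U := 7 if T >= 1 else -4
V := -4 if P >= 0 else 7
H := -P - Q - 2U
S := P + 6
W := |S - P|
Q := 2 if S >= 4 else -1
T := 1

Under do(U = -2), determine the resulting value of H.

8

The intervention breaks the incoming arrows to U: U := 7 if T >= 1 else -4 no longer applies, and U = -2.
P = -3T  [with T=1]  = -3
S = P + 6  [with P=-3]  = 3
Q = 2 if S >= 4 else -1  [with S=3]  = -1
H = -P - Q - 2U  [with P=-3, Q=-1, U=-2]  = 8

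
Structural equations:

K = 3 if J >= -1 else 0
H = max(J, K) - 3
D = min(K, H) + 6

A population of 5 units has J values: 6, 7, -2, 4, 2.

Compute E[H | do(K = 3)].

1.6

do(K=3) breaks K's dependence on J. With K=3 fixed, H across the units is 3, 4, 0, 1, 0, mean 1.6.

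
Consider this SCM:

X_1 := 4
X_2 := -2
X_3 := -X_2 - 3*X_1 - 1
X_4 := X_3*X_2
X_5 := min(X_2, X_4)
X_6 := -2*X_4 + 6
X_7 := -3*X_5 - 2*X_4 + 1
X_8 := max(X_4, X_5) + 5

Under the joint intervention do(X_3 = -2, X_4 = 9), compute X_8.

14

The joint intervention fixes X_3 = -2, X_4 = 9, removing each variable's own equation.
X_5 = min(X_2, X_4)  [with X_2=-2, X_4=9]  = -2
X_8 = max(X_4, X_5) + 5  [with X_4=9, X_5=-2]  = 14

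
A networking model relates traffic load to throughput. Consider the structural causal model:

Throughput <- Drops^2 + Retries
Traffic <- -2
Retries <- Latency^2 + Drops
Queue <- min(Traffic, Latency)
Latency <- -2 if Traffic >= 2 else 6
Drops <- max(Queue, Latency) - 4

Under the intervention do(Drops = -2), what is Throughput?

38

Under do(Drops=-2), the mechanism Drops <- max(Queue, Latency) - 4 is discarded; Drops is fixed at -2.
Latency = -2 if Traffic >= 2 else 6  [with Traffic=-2]  = 6
Retries = Latency^2 + Drops  [with Latency=6, Drops=-2]  = 34
Throughput = Drops^2 + Retries  [with Drops=-2, Retries=34]  = 38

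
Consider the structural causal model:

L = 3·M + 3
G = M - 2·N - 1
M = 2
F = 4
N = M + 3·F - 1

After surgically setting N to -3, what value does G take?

The intervention breaks the incoming arrows to N: N = M + 3·F - 1 no longer applies, and N = -3.
G = M - 2·N - 1  [with M=2, N=-3]  = 7

7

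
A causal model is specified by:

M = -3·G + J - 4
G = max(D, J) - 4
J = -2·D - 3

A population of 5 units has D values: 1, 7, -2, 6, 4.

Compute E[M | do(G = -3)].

do(G=-3) breaks G's dependence on D. With G=-3 fixed, M across the units is 0, -12, 6, -10, -6, mean -4.4.

-4.4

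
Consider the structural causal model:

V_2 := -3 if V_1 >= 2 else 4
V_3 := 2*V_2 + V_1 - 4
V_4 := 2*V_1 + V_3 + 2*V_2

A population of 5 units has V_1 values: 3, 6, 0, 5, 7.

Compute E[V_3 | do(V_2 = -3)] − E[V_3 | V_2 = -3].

-1.05

The intervention sets V_2=-3 in all 5 units regardless of V_1. Recomputing V_3 per unit gives -7, -4, -10, -5, -3; average -5.8.
E[V_3|V_2=-3] averages over only the 4 units with V_2=-3 (V_1 = 3, 6, 5, 7): V_3 = -7, -4, -5, -3, mean -4.75.
Difference = -5.8 − (-4.75) = -1.05.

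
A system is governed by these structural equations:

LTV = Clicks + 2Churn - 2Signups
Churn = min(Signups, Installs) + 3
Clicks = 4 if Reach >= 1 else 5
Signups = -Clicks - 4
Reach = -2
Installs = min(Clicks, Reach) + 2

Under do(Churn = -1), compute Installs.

do(Churn=-1) replaces the equation Churn = min(Signups, Installs) + 3 with the constant Churn = -1.
Installs is not downstream of the intervention, so its value is determined by the original equations.
Clicks = 4 if Reach >= 1 else 5  [with Reach=-2]  = 5
Installs = min(Clicks, Reach) + 2  [with Clicks=5, Reach=-2]  = 0

0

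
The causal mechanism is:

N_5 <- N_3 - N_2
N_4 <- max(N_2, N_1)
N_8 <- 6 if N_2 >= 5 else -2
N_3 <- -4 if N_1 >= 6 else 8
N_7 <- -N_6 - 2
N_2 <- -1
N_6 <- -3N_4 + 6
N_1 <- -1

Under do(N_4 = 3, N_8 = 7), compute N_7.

1

Setting N_4 = 3, N_8 = 7 by intervention discards those variables' equations.
N_6 = -3N_4 + 6  [with N_4=3]  = -3
N_7 = -N_6 - 2  [with N_6=-3]  = 1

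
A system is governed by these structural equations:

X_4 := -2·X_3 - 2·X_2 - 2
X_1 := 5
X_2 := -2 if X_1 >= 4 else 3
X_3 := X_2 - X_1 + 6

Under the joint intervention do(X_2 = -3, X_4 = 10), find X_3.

The joint intervention fixes X_2 = -3, X_4 = 10, removing each variable's own equation.
X_3 = X_2 - X_1 + 6  [with X_2=-3, X_1=5]  = -2

-2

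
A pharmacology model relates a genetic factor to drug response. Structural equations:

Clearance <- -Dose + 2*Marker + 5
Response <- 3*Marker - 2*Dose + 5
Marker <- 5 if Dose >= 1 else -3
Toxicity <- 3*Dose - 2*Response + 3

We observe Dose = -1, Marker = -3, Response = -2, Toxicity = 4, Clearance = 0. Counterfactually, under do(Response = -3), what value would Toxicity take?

The intervention breaks the incoming arrows to Response: Response <- 3*Marker - 2*Dose + 5 no longer applies, and Response = -3.
Toxicity = 3*Dose - 2*Response + 3  [with Dose=-1, Response=-3]  = 6

6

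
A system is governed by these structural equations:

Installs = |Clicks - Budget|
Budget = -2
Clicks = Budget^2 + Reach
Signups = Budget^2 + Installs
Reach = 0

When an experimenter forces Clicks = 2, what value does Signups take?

8

do(Clicks=2) replaces the equation Clicks = Budget^2 + Reach with the constant Clicks = 2.
Installs = |Clicks - Budget|  [with Clicks=2, Budget=-2]  = 4
Signups = Budget^2 + Installs  [with Budget=-2, Installs=4]  = 8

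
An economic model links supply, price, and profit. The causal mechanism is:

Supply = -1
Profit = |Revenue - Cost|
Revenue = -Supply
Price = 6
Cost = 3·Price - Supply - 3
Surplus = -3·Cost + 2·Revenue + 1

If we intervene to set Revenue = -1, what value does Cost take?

16

Under do(Revenue=-1), the mechanism Revenue = -Supply is discarded; Revenue is fixed at -1.
Since Cost is not a descendant of the intervened variable, it is unaffected.
Cost = 3·Price - Supply - 3  [with Price=6, Supply=-1]  = 16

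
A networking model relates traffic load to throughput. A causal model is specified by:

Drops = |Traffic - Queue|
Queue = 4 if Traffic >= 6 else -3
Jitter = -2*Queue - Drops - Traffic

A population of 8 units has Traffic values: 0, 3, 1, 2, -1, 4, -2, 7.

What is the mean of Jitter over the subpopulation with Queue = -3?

1

Observing Queue=-3 restricts to units where Queue's equation naturally yields -3: Traffic ∈ {0, 3, 1, 2, -1, 4, -2}. In that subpopulation Jitter = 3, -3, 1, -1, 5, -5, 7, mean 1.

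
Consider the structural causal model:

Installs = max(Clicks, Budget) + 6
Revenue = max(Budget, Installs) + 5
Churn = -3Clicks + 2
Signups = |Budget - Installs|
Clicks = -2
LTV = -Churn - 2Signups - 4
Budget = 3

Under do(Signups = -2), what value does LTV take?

The intervention breaks the incoming arrows to Signups: Signups = |Budget - Installs| no longer applies, and Signups = -2.
Churn = -3Clicks + 2  [with Clicks=-2]  = 8
LTV = -Churn - 2Signups - 4  [with Churn=8, Signups=-2]  = -8

-8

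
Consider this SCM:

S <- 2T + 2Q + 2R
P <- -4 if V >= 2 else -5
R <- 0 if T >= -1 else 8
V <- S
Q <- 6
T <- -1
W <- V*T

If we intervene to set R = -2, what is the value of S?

6

The intervention breaks the incoming arrows to R: R <- 0 if T >= -1 else 8 no longer applies, and R = -2.
S = 2T + 2Q + 2R  [with T=-1, Q=6, R=-2]  = 6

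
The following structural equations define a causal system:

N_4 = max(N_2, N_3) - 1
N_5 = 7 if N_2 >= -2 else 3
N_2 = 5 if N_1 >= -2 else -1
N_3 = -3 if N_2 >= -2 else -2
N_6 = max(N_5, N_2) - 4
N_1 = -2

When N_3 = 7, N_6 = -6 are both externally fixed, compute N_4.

Setting N_3 = 7, N_6 = -6 by intervention discards those variables' equations.
N_2 = 5 if N_1 >= -2 else -1  [with N_1=-2]  = 5
N_4 = max(N_2, N_3) - 1  [with N_2=5, N_3=7]  = 6

6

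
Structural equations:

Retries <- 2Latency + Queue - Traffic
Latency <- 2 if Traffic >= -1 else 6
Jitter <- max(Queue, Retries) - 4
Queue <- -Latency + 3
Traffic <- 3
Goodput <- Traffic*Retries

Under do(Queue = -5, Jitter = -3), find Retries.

The joint intervention fixes Queue = -5, Jitter = -3, removing each variable's own equation.
Latency = 2 if Traffic >= -1 else 6  [with Traffic=3]  = 2
Retries = 2Latency + Queue - Traffic  [with Latency=2, Queue=-5, Traffic=3]  = -4

-4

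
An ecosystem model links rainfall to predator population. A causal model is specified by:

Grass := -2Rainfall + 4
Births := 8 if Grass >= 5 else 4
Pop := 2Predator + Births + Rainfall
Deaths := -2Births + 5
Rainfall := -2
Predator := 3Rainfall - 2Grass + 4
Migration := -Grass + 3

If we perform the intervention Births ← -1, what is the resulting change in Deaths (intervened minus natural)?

18

Intervening sets Births = -1 and removes its equation (Births := 8 if Grass >= 5 else 4).
Deaths = -2Births + 5  [with Births=-1]  = 7
Without intervention: Grass = -2Rainfall + 4  [with Rainfall=-2]  = 8; Births = 8 if Grass >= 5 else 4  [with Grass=8]  = 8; Deaths = -2Births + 5  [with Births=8]  = -11.
Change = 7 − (-11) = 18.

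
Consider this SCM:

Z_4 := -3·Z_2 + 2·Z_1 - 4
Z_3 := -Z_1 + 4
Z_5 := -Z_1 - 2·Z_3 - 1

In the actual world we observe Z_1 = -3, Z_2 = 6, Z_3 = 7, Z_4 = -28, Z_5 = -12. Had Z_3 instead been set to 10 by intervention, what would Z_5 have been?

do(Z_3=10) replaces the equation Z_3 := -Z_1 + 4 with the constant Z_3 = 10.
Z_5 = -Z_1 - 2·Z_3 - 1  [with Z_1=-3, Z_3=10]  = -18

-18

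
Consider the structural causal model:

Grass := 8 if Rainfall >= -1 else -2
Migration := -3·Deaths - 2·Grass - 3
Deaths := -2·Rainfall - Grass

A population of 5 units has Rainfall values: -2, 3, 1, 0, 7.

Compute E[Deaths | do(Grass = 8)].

do(Grass=8) breaks Grass's dependence on Rainfall. With Grass=8 fixed, Deaths across the units is -4, -14, -10, -8, -22, mean -11.6.

-11.6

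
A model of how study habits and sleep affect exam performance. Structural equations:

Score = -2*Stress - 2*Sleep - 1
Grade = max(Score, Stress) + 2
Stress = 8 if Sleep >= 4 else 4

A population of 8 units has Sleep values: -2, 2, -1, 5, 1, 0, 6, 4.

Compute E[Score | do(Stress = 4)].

The intervention sets Stress=4 in all 8 units regardless of Sleep. Recomputing Score per unit gives -5, -13, -7, -19, -11, -9, -21, -17; average -12.75.

-12.75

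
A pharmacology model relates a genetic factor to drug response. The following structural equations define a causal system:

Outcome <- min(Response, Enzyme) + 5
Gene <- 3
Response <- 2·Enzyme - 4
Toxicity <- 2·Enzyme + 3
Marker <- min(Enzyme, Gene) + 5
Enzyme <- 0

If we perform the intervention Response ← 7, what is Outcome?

Under do(Response=7), the mechanism Response <- 2·Enzyme - 4 is discarded; Response is fixed at 7.
Outcome = min(Response, Enzyme) + 5  [with Response=7, Enzyme=0]  = 5

5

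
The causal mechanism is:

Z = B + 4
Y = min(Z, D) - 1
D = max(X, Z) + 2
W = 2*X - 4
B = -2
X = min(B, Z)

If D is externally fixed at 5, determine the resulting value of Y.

Intervening sets D = 5 and removes its equation (D = max(X, Z) + 2).
Z = B + 4  [with B=-2]  = 2
Y = min(Z, D) - 1  [with Z=2, D=5]  = 1

1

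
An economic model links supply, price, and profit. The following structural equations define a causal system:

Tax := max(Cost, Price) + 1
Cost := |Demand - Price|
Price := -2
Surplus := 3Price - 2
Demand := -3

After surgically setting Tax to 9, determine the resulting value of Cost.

1

Under do(Tax=9), the mechanism Tax := max(Cost, Price) + 1 is discarded; Tax is fixed at 9.
Since Cost is not a descendant of the intervened variable, it is unaffected.
Cost = |Demand - Price|  [with Demand=-3, Price=-2]  = 1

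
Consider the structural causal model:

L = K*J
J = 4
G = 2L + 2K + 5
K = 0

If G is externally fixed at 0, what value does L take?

Under do(G=0), the mechanism G = 2L + 2K + 5 is discarded; G is fixed at 0.
Since L is not a descendant of the intervened variable, it is unaffected.
L = K*J  [with K=0, J=4]  = 0

0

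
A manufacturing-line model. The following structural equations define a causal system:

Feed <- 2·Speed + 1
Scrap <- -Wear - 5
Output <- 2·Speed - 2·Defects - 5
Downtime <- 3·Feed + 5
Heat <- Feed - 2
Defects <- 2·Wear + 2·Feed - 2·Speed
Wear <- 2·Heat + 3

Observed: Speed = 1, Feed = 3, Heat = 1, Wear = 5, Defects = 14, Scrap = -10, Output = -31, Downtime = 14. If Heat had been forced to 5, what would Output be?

-63

The intervention breaks the incoming arrows to Heat: Heat <- Feed - 2 no longer applies, and Heat = 5.
Feed = 2·Speed + 1  [with Speed=1]  = 3
Wear = 2·Heat + 3  [with Heat=5]  = 13
Defects = 2·Wear + 2·Feed - 2·Speed  [with Wear=13, Feed=3, Speed=1]  = 30
Output = 2·Speed - 2·Defects - 5  [with Speed=1, Defects=30]  = -63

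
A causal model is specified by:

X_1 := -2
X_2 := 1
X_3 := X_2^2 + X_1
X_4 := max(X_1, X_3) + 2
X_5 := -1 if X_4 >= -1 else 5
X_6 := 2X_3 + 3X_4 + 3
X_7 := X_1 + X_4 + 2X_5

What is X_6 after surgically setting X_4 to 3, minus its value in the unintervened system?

6

Under do(X_4=3), the mechanism X_4 := max(X_1, X_3) + 2 is discarded; X_4 is fixed at 3.
X_3 = X_2^2 + X_1  [with X_2=1, X_1=-2]  = -1
X_6 = 2X_3 + 3X_4 + 3  [with X_3=-1, X_4=3]  = 10
Without intervention: X_3 = X_2^2 + X_1  [with X_2=1, X_1=-2]  = -1; X_4 = max(X_1, X_3) + 2  [with X_1=-2, X_3=-1]  = 1; X_6 = 2X_3 + 3X_4 + 3  [with X_3=-1, X_4=1]  = 4.
Change = 10 − 4 = 6.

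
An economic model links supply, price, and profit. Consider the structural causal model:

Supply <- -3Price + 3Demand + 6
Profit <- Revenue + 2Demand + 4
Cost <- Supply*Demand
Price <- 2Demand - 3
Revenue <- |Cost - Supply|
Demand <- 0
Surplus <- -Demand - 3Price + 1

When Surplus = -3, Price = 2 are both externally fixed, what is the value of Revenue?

0

The joint intervention fixes Surplus = -3, Price = 2, removing each variable's own equation.
Supply = -3Price + 3Demand + 6  [with Price=2, Demand=0]  = 0
Cost = Supply*Demand  [with Supply=0, Demand=0]  = 0
Revenue = |Cost - Supply|  [with Cost=0, Supply=0]  = 0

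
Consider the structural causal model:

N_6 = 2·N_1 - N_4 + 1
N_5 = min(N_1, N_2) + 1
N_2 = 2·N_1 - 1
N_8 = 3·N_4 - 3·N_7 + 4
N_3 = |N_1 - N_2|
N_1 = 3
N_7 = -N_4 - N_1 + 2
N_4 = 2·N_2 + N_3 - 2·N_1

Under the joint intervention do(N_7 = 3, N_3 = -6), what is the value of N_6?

9

Setting N_7 = 3, N_3 = -6 by intervention discards those variables' equations.
N_2 = 2·N_1 - 1  [with N_1=3]  = 5
N_4 = 2·N_2 + N_3 - 2·N_1  [with N_2=5, N_3=-6, N_1=3]  = -2
N_6 = 2·N_1 - N_4 + 1  [with N_1=3, N_4=-2]  = 9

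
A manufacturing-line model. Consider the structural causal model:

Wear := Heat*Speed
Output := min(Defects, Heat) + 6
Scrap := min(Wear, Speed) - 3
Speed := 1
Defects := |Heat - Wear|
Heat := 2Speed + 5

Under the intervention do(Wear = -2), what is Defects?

The intervention breaks the incoming arrows to Wear: Wear := Heat*Speed no longer applies, and Wear = -2.
Heat = 2Speed + 5  [with Speed=1]  = 7
Defects = |Heat - Wear|  [with Heat=7, Wear=-2]  = 9

9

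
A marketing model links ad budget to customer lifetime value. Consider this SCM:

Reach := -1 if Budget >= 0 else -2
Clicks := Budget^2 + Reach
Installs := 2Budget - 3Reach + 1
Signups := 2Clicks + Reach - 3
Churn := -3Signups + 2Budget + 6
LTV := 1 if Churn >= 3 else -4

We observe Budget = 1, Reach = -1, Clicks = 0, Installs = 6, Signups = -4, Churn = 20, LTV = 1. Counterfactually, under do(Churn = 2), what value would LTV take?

Intervening sets Churn = 2 and removes its equation (Churn := -3Signups + 2Budget + 6).
LTV = 1 if Churn >= 3 else -4  [with Churn=2]  = -4

-4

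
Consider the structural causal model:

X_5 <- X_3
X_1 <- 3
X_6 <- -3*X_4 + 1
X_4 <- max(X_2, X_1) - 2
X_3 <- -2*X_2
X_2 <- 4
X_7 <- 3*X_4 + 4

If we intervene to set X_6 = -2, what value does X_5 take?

-8

do(X_6=-2) replaces the equation X_6 <- -3*X_4 + 1 with the constant X_6 = -2.
Since X_5 is not a descendant of the intervened variable, it is unaffected.
X_3 = -2*X_2  [with X_2=4]  = -8
X_5 = X_3  [with X_3=-8]  = -8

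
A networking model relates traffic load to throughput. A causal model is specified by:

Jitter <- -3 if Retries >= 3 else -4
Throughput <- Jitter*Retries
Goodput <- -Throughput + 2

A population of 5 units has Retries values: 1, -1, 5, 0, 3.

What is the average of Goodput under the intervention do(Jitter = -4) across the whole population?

do(Jitter=-4) breaks Jitter's dependence on Retries. With Jitter=-4 fixed, Goodput across the units is 6, -2, 22, 2, 14, mean 8.4.

8.4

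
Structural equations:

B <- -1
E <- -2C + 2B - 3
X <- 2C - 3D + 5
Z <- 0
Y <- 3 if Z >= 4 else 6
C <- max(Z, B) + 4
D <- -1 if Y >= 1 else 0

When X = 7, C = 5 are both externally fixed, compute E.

The joint intervention fixes X = 7, C = 5, removing each variable's own equation.
E = -2C + 2B - 3  [with C=5, B=-1]  = -15

-15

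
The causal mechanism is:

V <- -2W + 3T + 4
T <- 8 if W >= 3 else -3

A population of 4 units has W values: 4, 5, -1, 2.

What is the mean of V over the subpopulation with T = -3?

Observing T=-3 restricts to units where T's equation naturally yields -3: W ∈ {-1, 2}. In that subpopulation V = -3, -9, mean -6.

-6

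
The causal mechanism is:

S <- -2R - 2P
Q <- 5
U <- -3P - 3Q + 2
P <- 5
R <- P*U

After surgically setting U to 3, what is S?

-40

do(U=3) replaces the equation U <- -3P - 3Q + 2 with the constant U = 3.
R = P*U  [with P=5, U=3]  = 15
S = -2R - 2P  [with R=15, P=5]  = -40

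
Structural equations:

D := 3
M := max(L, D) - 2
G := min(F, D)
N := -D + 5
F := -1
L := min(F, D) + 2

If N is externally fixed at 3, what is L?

do(N=3) replaces the equation N := -D + 5 with the constant N = 3.
L is not downstream of the intervention, so its value is determined by the original equations.
L = min(F, D) + 2  [with F=-1, D=3]  = 1

1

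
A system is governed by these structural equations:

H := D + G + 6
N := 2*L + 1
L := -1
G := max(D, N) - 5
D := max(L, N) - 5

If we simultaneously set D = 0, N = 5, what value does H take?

Setting D = 0, N = 5 by intervention discards those variables' equations.
G = max(D, N) - 5  [with D=0, N=5]  = 0
H = D + G + 6  [with D=0, G=0]  = 6

6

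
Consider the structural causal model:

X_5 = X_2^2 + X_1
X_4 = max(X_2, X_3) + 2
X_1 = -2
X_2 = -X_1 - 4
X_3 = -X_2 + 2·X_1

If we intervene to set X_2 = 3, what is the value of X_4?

Under do(X_2=3), the mechanism X_2 = -X_1 - 4 is discarded; X_2 is fixed at 3.
X_3 = -X_2 + 2·X_1  [with X_2=3, X_1=-2]  = -7
X_4 = max(X_2, X_3) + 2  [with X_2=3, X_3=-7]  = 5

5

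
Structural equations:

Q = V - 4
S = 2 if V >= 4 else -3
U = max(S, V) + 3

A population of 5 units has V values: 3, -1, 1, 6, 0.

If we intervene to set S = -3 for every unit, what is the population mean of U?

The intervention sets S=-3 in all 5 units regardless of V. Recomputing U per unit gives 6, 2, 4, 9, 3; average 4.8.

4.8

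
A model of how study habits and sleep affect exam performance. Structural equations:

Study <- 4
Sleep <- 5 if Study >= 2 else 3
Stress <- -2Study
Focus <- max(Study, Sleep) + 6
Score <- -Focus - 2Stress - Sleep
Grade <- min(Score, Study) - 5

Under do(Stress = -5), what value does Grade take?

-11

The intervention breaks the incoming arrows to Stress: Stress <- -2Study no longer applies, and Stress = -5.
Sleep = 5 if Study >= 2 else 3  [with Study=4]  = 5
Focus = max(Study, Sleep) + 6  [with Study=4, Sleep=5]  = 11
Score = -Focus - 2Stress - Sleep  [with Focus=11, Stress=-5, Sleep=5]  = -6
Grade = min(Score, Study) - 5  [with Score=-6, Study=4]  = -11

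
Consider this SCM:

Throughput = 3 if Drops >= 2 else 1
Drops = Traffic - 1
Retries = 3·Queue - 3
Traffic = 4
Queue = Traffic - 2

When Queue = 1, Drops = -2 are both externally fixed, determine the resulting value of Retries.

Setting Queue = 1, Drops = -2 by intervention discards those variables' equations.
Retries = 3·Queue - 3  [with Queue=1]  = 0

0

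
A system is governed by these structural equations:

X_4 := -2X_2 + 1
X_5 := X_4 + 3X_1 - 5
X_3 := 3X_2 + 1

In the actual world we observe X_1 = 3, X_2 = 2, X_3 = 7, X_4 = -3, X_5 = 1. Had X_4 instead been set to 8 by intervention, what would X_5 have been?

Intervening sets X_4 = 8 and removes its equation (X_4 := -2X_2 + 1).
X_5 = X_4 + 3X_1 - 5  [with X_4=8, X_1=3]  = 12

12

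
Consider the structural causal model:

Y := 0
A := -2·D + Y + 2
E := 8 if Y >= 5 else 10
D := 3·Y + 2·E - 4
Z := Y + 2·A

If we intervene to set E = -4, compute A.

26

Under do(E=-4), the mechanism E := 8 if Y >= 5 else 10 is discarded; E is fixed at -4.
D = 3·Y + 2·E - 4  [with Y=0, E=-4]  = -12
A = -2·D + Y + 2  [with D=-12, Y=0]  = 26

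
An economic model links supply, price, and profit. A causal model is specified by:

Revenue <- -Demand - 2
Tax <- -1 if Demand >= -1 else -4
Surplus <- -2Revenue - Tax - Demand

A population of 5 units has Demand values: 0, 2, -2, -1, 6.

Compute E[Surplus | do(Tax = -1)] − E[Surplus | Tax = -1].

-0.75

Every unit gets Tax=-1 under the intervention. Surplus values become 5, 7, 3, 4, 11; E[Surplus|do(Tax=-1)] = 6.
Conditioning on Tax=-1 selects the 4 unit(s) with Demand ∈ {0, 2, -1, 6}. Their Surplus values: 5, 7, 4, 11. Mean = 6.75.
Difference = 6 − 6.75 = -0.75.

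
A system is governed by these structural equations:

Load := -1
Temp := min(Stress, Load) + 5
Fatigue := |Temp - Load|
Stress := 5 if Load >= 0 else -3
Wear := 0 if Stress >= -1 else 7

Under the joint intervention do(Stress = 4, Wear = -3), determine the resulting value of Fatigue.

Setting Stress = 4, Wear = -3 by intervention discards those variables' equations.
Temp = min(Stress, Load) + 5  [with Stress=4, Load=-1]  = 4
Fatigue = |Temp - Load|  [with Temp=4, Load=-1]  = 5

5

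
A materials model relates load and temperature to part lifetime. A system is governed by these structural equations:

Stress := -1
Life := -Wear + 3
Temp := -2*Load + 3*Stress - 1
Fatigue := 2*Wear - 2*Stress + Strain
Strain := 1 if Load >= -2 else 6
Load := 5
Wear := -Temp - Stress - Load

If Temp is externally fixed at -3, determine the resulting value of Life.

4

The intervention breaks the incoming arrows to Temp: Temp := -2*Load + 3*Stress - 1 no longer applies, and Temp = -3.
Wear = -Temp - Stress - Load  [with Temp=-3, Stress=-1, Load=5]  = -1
Life = -Wear + 3  [with Wear=-1]  = 4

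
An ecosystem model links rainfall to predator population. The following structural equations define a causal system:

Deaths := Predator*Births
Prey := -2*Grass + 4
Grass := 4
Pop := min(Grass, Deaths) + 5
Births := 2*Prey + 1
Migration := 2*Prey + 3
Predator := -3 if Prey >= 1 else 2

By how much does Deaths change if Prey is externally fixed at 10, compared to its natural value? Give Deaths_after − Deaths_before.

do(Prey=10) replaces the equation Prey := -2*Grass + 4 with the constant Prey = 10.
Predator = -3 if Prey >= 1 else 2  [with Prey=10]  = -3
Births = 2*Prey + 1  [with Prey=10]  = 21
Deaths = Predator*Births  [with Predator=-3, Births=21]  = -63
Without intervention: Prey = -2*Grass + 4  [with Grass=4]  = -4; Predator = -3 if Prey >= 1 else 2  [with Prey=-4]  = 2; Births = 2*Prey + 1  [with Prey=-4]  = -7; Deaths = Predator*Births  [with Predator=2, Births=-7]  = -14.
Change = -63 − (-14) = -49.

-49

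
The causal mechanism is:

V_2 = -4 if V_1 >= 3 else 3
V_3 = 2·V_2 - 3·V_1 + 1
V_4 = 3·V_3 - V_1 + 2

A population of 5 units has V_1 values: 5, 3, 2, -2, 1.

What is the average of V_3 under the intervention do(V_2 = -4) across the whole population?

Every unit gets V_2=-4 under the intervention. V_3 values become -22, -16, -13, -1, -10; E[V_3|do(V_2=-4)] = -12.4.

-12.4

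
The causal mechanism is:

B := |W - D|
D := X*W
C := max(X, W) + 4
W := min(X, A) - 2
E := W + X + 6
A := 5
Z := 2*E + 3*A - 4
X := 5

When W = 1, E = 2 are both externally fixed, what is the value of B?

4

Under do(W = 1, E = 2), each intervened variable's structural equation is replaced by its fixed value.
D = X*W  [with X=5, W=1]  = 5
B = |W - D|  [with W=1, D=5]  = 4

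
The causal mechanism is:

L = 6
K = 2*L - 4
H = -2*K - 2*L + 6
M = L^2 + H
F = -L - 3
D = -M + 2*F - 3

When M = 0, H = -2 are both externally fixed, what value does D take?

-21

The joint intervention fixes M = 0, H = -2, removing each variable's own equation.
F = -L - 3  [with L=6]  = -9
D = -M + 2*F - 3  [with M=0, F=-9]  = -21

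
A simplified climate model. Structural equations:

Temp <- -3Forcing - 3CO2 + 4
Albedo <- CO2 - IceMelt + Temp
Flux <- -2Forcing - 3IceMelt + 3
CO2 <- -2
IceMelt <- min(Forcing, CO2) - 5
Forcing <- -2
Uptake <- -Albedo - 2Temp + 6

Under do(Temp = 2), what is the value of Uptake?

The intervention breaks the incoming arrows to Temp: Temp <- -3Forcing - 3CO2 + 4 no longer applies, and Temp = 2.
IceMelt = min(Forcing, CO2) - 5  [with Forcing=-2, CO2=-2]  = -7
Albedo = CO2 - IceMelt + Temp  [with CO2=-2, IceMelt=-7, Temp=2]  = 7
Uptake = -Albedo - 2Temp + 6  [with Albedo=7, Temp=2]  = -5

-5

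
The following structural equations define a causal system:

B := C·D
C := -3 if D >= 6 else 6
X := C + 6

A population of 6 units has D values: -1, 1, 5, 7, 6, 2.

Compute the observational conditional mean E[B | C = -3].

-19.5

E[B|C=-3] averages over only the 2 units with C=-3 (D = 7, 6): B = -21, -18, mean -19.5.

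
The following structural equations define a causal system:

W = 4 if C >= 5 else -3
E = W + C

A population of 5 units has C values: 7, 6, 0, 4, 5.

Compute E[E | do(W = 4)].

do(W=4) breaks W's dependence on C. With W=4 fixed, E across the units is 11, 10, 4, 8, 9, mean 8.4.

8.4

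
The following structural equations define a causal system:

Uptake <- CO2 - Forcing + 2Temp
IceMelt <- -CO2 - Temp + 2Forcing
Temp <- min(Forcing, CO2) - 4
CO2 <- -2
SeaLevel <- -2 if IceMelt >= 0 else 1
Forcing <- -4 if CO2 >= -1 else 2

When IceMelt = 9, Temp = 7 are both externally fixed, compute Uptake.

The joint intervention fixes IceMelt = 9, Temp = 7, removing each variable's own equation.
Forcing = -4 if CO2 >= -1 else 2  [with CO2=-2]  = 2
Uptake = CO2 - Forcing + 2Temp  [with CO2=-2, Forcing=2, Temp=7]  = 10

10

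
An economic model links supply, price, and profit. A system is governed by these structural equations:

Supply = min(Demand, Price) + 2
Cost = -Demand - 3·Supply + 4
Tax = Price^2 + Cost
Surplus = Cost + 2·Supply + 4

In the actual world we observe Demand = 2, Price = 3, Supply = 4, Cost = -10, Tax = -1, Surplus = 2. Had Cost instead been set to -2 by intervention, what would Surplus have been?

10

Under do(Cost=-2), the mechanism Cost = -Demand - 3·Supply + 4 is discarded; Cost is fixed at -2.
Supply = min(Demand, Price) + 2  [with Demand=2, Price=3]  = 4
Surplus = Cost + 2·Supply + 4  [with Cost=-2, Supply=4]  = 10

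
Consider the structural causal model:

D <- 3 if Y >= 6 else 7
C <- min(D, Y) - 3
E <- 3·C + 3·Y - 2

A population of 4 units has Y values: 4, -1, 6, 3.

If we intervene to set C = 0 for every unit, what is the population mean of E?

7

Every unit gets C=0 under the intervention. E values become 10, -5, 16, 7; E[E|do(C=0)] = 7.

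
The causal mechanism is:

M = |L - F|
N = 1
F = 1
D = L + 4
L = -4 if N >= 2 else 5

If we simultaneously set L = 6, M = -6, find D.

Setting L = 6, M = -6 by intervention discards those variables' equations.
D = L + 4  [with L=6]  = 10

10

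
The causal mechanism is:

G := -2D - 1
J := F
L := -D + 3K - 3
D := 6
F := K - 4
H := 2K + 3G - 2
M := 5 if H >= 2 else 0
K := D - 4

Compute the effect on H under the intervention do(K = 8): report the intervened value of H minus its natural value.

12

The intervention breaks the incoming arrows to K: K := D - 4 no longer applies, and K = 8.
G = -2D - 1  [with D=6]  = -13
H = 2K + 3G - 2  [with K=8, G=-13]  = -25
Without intervention: G = -2D - 1  [with D=6]  = -13; K = D - 4  [with D=6]  = 2; H = 2K + 3G - 2  [with K=2, G=-13]  = -37.
Change = -25 − (-37) = 12.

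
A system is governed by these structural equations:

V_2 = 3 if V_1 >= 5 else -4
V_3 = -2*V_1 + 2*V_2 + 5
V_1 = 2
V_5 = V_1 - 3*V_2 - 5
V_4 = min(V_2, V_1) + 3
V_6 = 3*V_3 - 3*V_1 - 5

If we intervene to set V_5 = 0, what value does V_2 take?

-4

Under do(V_5=0), the mechanism V_5 = V_1 - 3*V_2 - 5 is discarded; V_5 is fixed at 0.
No directed path runs from V_5 to V_2, so V_2 keeps its natural value.
V_2 = 3 if V_1 >= 5 else -4  [with V_1=2]  = -4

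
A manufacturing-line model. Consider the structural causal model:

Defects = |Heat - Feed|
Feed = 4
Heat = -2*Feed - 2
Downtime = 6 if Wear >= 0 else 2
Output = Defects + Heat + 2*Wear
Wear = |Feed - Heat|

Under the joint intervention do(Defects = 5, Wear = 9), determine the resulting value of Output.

13

The joint intervention fixes Defects = 5, Wear = 9, removing each variable's own equation.
Heat = -2*Feed - 2  [with Feed=4]  = -10
Output = Defects + Heat + 2*Wear  [with Defects=5, Heat=-10, Wear=9]  = 13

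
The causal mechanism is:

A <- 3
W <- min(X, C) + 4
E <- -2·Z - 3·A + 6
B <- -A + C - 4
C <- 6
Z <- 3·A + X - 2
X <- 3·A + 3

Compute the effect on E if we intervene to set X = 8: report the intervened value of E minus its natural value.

8

The intervention breaks the incoming arrows to X: X <- 3·A + 3 no longer applies, and X = 8.
Z = 3·A + X - 2  [with A=3, X=8]  = 15
E = -2·Z - 3·A + 6  [with Z=15, A=3]  = -33
Without intervention: X = 3·A + 3  [with A=3]  = 12; Z = 3·A + X - 2  [with A=3, X=12]  = 19; E = -2·Z - 3·A + 6  [with Z=19, A=3]  = -41.
Change = -33 − (-41) = 8.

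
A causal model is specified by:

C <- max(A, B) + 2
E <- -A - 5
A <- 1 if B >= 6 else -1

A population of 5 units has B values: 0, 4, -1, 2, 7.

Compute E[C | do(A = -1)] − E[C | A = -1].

Every unit gets A=-1 under the intervention. C values become 2, 6, 1, 4, 9; E[C|do(A=-1)] = 4.4.
Observing A=-1 restricts to units where A's equation naturally yields -1: B ∈ {0, 4, -1, 2}. In that subpopulation C = 2, 6, 1, 4, mean 3.25.
Difference = 4.4 − 3.25 = 1.15.

1.15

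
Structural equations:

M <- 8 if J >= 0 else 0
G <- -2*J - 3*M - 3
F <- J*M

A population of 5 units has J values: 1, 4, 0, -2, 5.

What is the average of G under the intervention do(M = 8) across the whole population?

The intervention sets M=8 in all 5 units regardless of J. Recomputing G per unit gives -29, -35, -27, -23, -37; average -30.2.

-30.2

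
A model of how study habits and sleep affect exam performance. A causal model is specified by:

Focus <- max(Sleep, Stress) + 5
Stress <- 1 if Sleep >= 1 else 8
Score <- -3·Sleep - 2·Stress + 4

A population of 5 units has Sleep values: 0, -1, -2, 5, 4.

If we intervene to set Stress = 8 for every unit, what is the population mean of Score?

-15.6

The intervention sets Stress=8 in all 5 units regardless of Sleep. Recomputing Score per unit gives -12, -9, -6, -27, -24; average -15.6.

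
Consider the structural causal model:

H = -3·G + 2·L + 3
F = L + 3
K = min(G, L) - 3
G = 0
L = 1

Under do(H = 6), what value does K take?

Under do(H=6), the mechanism H = -3·G + 2·L + 3 is discarded; H is fixed at 6.
Since K is not a descendant of the intervened variable, it is unaffected.
K = min(G, L) - 3  [with G=0, L=1]  = -3

-3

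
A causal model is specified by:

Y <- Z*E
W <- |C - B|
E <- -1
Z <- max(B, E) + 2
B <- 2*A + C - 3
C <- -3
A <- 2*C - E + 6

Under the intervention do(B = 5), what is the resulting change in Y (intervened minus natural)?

The intervention breaks the incoming arrows to B: B <- 2*A + C - 3 no longer applies, and B = 5.
Z = max(B, E) + 2  [with B=5, E=-1]  = 7
Y = Z*E  [with Z=7, E=-1]  = -7
Without intervention: A = 2*C - E + 6  [with C=-3, E=-1]  = 1; B = 2*A + C - 3  [with A=1, C=-3]  = -4; Z = max(B, E) + 2  [with B=-4, E=-1]  = 1; Y = Z*E  [with Z=1, E=-1]  = -1.
Change = -7 − (-1) = -6.

-6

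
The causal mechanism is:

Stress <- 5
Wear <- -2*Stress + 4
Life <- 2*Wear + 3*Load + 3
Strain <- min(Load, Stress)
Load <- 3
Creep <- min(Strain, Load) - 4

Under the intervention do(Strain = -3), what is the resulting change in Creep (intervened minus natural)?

The intervention breaks the incoming arrows to Strain: Strain <- min(Load, Stress) no longer applies, and Strain = -3.
Creep = min(Strain, Load) - 4  [with Strain=-3, Load=3]  = -7
Without intervention: Strain = min(Load, Stress)  [with Load=3, Stress=5]  = 3; Creep = min(Strain, Load) - 4  [with Strain=3, Load=3]  = -1.
Change = -7 − (-1) = -6.

-6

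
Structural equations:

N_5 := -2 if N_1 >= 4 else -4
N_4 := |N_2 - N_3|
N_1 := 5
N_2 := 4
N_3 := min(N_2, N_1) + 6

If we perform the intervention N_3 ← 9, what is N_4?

5

The intervention breaks the incoming arrows to N_3: N_3 := min(N_2, N_1) + 6 no longer applies, and N_3 = 9.
N_4 = |N_2 - N_3|  [with N_2=4, N_3=9]  = 5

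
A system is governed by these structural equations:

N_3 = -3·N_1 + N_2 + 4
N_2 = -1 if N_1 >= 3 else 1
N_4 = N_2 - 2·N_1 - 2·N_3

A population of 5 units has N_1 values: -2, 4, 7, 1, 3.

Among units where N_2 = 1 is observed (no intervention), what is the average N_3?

6.5

Conditioning on N_2=1 selects the 2 unit(s) with N_1 ∈ {-2, 1}. Their N_3 values: 11, 2. Mean = 6.5.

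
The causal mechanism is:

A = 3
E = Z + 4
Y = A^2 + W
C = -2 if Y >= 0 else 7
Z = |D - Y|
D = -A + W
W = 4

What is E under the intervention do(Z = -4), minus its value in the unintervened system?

-16

Under do(Z=-4), the mechanism Z = |D - Y| is discarded; Z is fixed at -4.
E = Z + 4  [with Z=-4]  = 0
Without intervention: D = -A + W  [with A=3, W=4]  = 1; Y = A^2 + W  [with A=3, W=4]  = 13; Z = |D - Y|  [with D=1, Y=13]  = 12; E = Z + 4  [with Z=12]  = 16.
Change = 0 − 16 = -16.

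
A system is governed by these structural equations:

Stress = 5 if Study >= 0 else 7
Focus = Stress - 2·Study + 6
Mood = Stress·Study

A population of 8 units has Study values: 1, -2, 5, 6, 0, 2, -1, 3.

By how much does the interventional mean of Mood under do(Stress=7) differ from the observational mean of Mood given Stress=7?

Under do(Stress=7), Stress's equation is replaced by Stress=7 for every unit. Per-unit Mood: 7, -14, 35, 42, 0, 14, -7, 21. Mean = 12.25.
E[Mood|Stress=7] averages over only the 2 units with Stress=7 (Study = -2, -1): Mood = -14, -7, mean -10.5.
Difference = 12.25 − (-10.5) = 22.75.

22.75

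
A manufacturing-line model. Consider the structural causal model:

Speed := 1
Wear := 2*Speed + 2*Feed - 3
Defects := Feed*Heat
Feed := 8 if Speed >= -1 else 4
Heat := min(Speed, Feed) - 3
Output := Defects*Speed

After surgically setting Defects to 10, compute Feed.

8

Under do(Defects=10), the mechanism Defects := Feed*Heat is discarded; Defects is fixed at 10.
No directed path runs from Defects to Feed, so Feed keeps its natural value.
Feed = 8 if Speed >= -1 else 4  [with Speed=1]  = 8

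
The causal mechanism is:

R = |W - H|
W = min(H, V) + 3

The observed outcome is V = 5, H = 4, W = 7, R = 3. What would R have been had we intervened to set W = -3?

The intervention breaks the incoming arrows to W: W = min(H, V) + 3 no longer applies, and W = -3.
R = |W - H|  [with W=-3, H=4]  = 7

7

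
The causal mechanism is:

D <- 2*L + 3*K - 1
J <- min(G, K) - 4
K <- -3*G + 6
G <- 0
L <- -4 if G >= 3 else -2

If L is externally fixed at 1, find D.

19

Intervening sets L = 1 and removes its equation (L <- -4 if G >= 3 else -2).
K = -3*G + 6  [with G=0]  = 6
D = 2*L + 3*K - 1  [with L=1, K=6]  = 19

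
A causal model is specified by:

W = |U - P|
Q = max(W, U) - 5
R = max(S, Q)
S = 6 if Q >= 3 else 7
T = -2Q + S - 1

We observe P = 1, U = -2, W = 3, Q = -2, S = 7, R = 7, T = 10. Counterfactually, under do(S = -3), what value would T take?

0

Under do(S=-3), the mechanism S = 6 if Q >= 3 else 7 is discarded; S is fixed at -3.
W = |U - P|  [with U=-2, P=1]  = 3
Q = max(W, U) - 5  [with W=3, U=-2]  = -2
T = -2Q + S - 1  [with Q=-2, S=-3]  = 0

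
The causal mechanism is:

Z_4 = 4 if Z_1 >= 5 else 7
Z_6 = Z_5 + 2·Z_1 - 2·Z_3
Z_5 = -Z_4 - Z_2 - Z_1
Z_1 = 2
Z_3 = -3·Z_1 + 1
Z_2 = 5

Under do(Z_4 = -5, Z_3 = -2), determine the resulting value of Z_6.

6

The joint intervention fixes Z_4 = -5, Z_3 = -2, removing each variable's own equation.
Z_5 = -Z_4 - Z_2 - Z_1  [with Z_4=-5, Z_2=5, Z_1=2]  = -2
Z_6 = Z_5 + 2·Z_1 - 2·Z_3  [with Z_5=-2, Z_1=2, Z_3=-2]  = 6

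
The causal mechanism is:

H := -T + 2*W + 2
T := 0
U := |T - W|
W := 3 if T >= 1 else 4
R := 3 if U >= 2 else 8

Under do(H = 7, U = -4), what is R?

8

The joint intervention fixes H = 7, U = -4, removing each variable's own equation.
R = 3 if U >= 2 else 8  [with U=-4]  = 8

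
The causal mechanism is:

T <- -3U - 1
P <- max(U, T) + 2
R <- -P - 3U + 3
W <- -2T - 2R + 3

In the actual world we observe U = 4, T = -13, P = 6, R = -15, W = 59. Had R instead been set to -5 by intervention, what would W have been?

39

Intervening sets R = -5 and removes its equation (R <- -P - 3U + 3).
T = -3U - 1  [with U=4]  = -13
W = -2T - 2R + 3  [with T=-13, R=-5]  = 39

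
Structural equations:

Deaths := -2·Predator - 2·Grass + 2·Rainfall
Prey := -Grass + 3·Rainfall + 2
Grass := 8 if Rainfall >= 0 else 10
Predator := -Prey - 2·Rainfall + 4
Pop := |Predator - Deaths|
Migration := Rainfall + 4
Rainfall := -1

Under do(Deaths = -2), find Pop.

19

Under do(Deaths=-2), the mechanism Deaths := -2·Predator - 2·Grass + 2·Rainfall is discarded; Deaths is fixed at -2.
Grass = 8 if Rainfall >= 0 else 10  [with Rainfall=-1]  = 10
Prey = -Grass + 3·Rainfall + 2  [with Grass=10, Rainfall=-1]  = -11
Predator = -Prey - 2·Rainfall + 4  [with Prey=-11, Rainfall=-1]  = 17
Pop = |Predator - Deaths|  [with Predator=17, Deaths=-2]  = 19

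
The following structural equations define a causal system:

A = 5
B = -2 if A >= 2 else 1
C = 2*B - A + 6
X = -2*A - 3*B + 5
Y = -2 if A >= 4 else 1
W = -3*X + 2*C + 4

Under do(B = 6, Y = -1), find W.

Setting B = 6, Y = -1 by intervention discards those variables' equations.
C = 2*B - A + 6  [with B=6, A=5]  = 13
X = -2*A - 3*B + 5  [with A=5, B=6]  = -23
W = -3*X + 2*C + 4  [with X=-23, C=13]  = 99

99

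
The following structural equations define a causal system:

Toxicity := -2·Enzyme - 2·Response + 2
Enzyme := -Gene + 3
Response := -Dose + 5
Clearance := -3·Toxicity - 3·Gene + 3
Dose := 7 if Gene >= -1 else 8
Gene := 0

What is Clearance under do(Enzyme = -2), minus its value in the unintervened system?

The intervention breaks the incoming arrows to Enzyme: Enzyme := -Gene + 3 no longer applies, and Enzyme = -2.
Dose = 7 if Gene >= -1 else 8  [with Gene=0]  = 7
Response = -Dose + 5  [with Dose=7]  = -2
Toxicity = -2·Enzyme - 2·Response + 2  [with Enzyme=-2, Response=-2]  = 10
Clearance = -3·Toxicity - 3·Gene + 3  [with Toxicity=10, Gene=0]  = -27
Without intervention: Dose = 7 if Gene >= -1 else 8  [with Gene=0]  = 7; Enzyme = -Gene + 3  [with Gene=0]  = 3; Response = -Dose + 5  [with Dose=7]  = -2; Toxicity = -2·Enzyme - 2·Response + 2  [with Enzyme=3, Response=-2]  = 0; Clearance = -3·Toxicity - 3·Gene + 3  [with Toxicity=0, Gene=0]  = 3.
Change = -27 − 3 = -30.

-30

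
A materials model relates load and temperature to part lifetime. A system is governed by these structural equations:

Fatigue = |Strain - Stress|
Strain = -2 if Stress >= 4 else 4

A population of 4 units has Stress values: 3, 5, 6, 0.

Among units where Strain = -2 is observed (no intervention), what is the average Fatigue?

7.5

E[Fatigue|Strain=-2] averages over only the 2 units with Strain=-2 (Stress = 5, 6): Fatigue = 7, 8, mean 7.5.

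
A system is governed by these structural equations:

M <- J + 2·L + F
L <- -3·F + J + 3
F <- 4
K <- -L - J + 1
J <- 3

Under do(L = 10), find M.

The intervention breaks the incoming arrows to L: L <- -3·F + J + 3 no longer applies, and L = 10.
M = J + 2·L + F  [with J=3, L=10, F=4]  = 27

27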